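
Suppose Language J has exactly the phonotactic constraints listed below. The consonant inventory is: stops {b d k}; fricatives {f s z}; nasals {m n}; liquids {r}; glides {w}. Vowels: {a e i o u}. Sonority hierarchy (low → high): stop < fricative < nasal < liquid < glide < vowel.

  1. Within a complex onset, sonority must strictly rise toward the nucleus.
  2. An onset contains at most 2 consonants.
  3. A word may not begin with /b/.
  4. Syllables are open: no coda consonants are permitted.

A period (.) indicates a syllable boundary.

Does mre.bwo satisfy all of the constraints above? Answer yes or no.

yes

mre.bwo — σ1 onset /mr/ (3→4 rises), coda /∅/ ok; σ2 onset /bw/ (1→5 rises), coda /∅/ ok → well-formed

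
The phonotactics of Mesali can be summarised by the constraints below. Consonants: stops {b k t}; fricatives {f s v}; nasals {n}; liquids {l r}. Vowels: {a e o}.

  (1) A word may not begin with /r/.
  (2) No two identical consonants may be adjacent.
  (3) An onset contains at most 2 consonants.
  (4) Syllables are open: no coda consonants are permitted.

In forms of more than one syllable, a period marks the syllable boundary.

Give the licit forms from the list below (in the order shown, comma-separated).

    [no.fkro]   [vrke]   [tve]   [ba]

[no.fkro] — violates constraint 3: syllable 2 onset /fkr/ has 3 consonants (> 2) → illicit
[vrke] — violates constraint 3: syllable 1 onset /vrk/ has 3 consonants (> 2) → illicit
[tve] — σ1 onset /tv/ (2C), coda /∅/ ok → licit
[ba] — σ1 onset /b/, coda /∅/ ok → licit

[tve], [ba]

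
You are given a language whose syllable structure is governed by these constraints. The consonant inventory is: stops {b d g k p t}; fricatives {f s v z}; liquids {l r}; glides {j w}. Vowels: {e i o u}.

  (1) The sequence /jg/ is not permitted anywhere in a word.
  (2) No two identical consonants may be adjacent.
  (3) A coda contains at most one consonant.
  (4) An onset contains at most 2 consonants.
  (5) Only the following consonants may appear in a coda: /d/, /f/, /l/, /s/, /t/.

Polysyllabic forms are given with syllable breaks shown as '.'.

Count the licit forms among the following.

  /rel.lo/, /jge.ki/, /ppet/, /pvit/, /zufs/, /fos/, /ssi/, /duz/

/rel.lo/ — violates constraint 2: adjacent identical consonants /ll/ → illicit
/jge.ki/ — violates constraint 1: contains banned sequence /jg/ → illicit
/ppet/ — violates constraint 2: adjacent identical consonants /pp/ → illicit
/pvit/ — σ1 onset /pv/ (2C), coda /t/ ok → licit
/zufs/ — violates constraint 3: syllable 1 coda /fs/ has 2 consonants (> 1) → illicit
/fos/ — σ1 onset /f/, coda /s/ ok → licit
/ssi/ — violates constraint 2: adjacent identical consonants /ss/ → illicit
/duz/ — violates constraint 5: syllable 1 coda contains /z/, which is not a licensed coda consonant → illicit
Licit: /pvit/, /fos/ → 2.

2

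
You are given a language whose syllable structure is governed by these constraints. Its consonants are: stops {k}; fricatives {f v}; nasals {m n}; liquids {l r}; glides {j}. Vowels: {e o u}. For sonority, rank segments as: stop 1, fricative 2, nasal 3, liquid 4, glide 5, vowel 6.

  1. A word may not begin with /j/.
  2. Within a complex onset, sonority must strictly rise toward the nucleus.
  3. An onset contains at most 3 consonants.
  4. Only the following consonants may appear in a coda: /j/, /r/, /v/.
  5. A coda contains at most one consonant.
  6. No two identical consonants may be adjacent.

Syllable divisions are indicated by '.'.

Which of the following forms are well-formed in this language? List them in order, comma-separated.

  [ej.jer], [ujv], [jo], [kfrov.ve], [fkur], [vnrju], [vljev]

[vljev]

[ej.jer] — violates constraint 6: adjacent identical consonants /jj/ → ill-formed
[ujv] — violates constraint 5: syllable 1 coda /jv/ has 2 consonants (> 1) → ill-formed
[jo] — violates constraint 1: word begins with /j/ → ill-formed
[kfrov.ve] — violates constraint 6: adjacent identical consonants /vv/ → ill-formed
[fkur] — violates constraint 2: syllable 1 onset /fk/: /f/ (fricative, 2) → /k/ (stop, 1) does not rise → ill-formed
[vnrju] — violates constraint 3: syllable 1 onset /vnrj/ has 4 consonants (> 3) → ill-formed
[vljev] — σ1 onset /vlj/ (2→4→5 rises), coda /v/ ok → well-formed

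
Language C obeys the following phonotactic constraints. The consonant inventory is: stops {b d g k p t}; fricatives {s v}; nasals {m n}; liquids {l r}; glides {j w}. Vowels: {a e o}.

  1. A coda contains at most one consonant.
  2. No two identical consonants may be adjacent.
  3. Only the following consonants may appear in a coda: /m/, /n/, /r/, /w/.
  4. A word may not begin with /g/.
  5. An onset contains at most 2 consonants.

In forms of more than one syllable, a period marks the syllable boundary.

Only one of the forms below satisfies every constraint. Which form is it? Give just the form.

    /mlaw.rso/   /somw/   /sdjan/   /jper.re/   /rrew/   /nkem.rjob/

/mlaw.rso/ — σ1 onset /ml/ (2C), coda /w/ ok; σ2 onset /rs/ (2C), coda /∅/ ok → phonotactically legal
/somw/ — violates constraint 1: syllable 1 coda /mw/ has 2 consonants (> 1) → phonotactically illegal
/sdjan/ — violates constraint 5: syllable 1 onset /sdj/ has 3 consonants (> 2) → phonotactically illegal
/jper.re/ — violates constraint 2: adjacent identical consonants /rr/ → phonotactically illegal
/rrew/ — violates constraint 2: adjacent identical consonants /rr/ → phonotactically illegal
/nkem.rjob/ — violates constraint 3: syllable 2 coda contains /b/, which is not a licensed coda consonant → phonotactically illegal

/mlaw.rso/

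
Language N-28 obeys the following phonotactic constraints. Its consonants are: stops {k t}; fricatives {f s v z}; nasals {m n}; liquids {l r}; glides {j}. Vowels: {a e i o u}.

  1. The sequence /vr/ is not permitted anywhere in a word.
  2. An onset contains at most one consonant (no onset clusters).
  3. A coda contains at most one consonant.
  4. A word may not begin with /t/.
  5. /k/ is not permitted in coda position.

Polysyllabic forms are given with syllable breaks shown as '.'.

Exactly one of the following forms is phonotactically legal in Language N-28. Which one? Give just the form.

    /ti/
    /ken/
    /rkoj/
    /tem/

/ti/ — violates constraint 4: word begins with /t/ → phonotactically illegal
/ken/ — σ1 onset /k/, coda /n/ ok → phonotactically legal
/rkoj/ — violates constraint 2: syllable 1 onset /rk/ has 2 consonants (> 1) → phonotactically illegal
/tem/ — violates constraint 4: word begins with /t/ → phonotactically illegal

/ken/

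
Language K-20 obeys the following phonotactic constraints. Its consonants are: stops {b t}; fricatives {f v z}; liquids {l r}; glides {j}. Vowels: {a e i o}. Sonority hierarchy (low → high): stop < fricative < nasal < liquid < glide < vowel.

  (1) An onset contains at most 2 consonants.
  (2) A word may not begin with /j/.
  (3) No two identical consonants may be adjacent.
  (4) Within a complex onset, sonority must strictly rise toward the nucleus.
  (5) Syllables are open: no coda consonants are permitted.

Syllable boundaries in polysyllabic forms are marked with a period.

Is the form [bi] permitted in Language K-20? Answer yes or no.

yes

[bi] — σ1 onset /b/, coda /∅/ ok → permitted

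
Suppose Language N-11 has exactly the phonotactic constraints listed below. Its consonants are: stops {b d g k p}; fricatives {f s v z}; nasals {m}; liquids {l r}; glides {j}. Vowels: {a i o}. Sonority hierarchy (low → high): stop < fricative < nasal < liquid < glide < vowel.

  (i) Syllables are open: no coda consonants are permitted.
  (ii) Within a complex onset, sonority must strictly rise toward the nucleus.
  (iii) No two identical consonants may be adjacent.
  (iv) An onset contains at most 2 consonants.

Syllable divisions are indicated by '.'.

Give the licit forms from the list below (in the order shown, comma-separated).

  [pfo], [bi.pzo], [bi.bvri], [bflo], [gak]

[pfo] — σ1 onset /pf/ (1→2 rises), coda /∅/ ok → licit
[bi.pzo] — σ1 onset /b/, coda /∅/ ok; σ2 onset /pz/ (1→2 rises), coda /∅/ ok → licit
[bi.bvri] — violates constraint (iv): syllable 2 onset /bvr/ has 3 consonants (> 2) → illicit
[bflo] — violates constraint (iv): syllable 1 onset /bfl/ has 3 consonants (> 2) → illicit
[gak] — violates constraint (i): syllable 1 coda /k/ has 1 consonant (> 0) → illicit

[pfo], [bi.pzo]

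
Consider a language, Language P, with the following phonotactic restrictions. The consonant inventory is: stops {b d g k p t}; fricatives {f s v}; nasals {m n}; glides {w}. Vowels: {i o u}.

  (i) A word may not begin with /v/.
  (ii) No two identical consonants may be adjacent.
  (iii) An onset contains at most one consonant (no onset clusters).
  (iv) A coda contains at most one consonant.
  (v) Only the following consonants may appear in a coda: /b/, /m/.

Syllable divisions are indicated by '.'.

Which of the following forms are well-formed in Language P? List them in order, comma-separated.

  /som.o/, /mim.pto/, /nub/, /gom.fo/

/som.o/, /nub/, /gom.fo/

/som.o/ — σ1 onset /s/, coda /m/ ok; σ2 onset /∅/, coda /∅/ ok → well-formed
/mim.pto/ — violates constraint (iii): syllable 2 onset /pt/ has 2 consonants (> 1) → ill-formed
/nub/ — σ1 onset /n/, coda /b/ ok → well-formed
/gom.fo/ — σ1 onset /g/, coda /m/ ok; σ2 onset /f/, coda /∅/ ok → well-formed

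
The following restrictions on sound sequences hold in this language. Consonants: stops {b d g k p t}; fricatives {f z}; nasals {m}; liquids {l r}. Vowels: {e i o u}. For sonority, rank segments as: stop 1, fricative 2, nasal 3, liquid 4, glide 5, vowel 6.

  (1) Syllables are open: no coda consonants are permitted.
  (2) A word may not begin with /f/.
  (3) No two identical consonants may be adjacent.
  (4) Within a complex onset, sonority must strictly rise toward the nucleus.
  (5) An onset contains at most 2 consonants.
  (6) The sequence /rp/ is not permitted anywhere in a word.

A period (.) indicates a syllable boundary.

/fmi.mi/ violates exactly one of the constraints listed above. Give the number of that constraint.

/fmi.mi/: word begins with /f/.
This is a violation of constraint 2: "A word may not begin with /f/."
The remaining constraints (1, 3, 4, 5, 6) are satisfied.

2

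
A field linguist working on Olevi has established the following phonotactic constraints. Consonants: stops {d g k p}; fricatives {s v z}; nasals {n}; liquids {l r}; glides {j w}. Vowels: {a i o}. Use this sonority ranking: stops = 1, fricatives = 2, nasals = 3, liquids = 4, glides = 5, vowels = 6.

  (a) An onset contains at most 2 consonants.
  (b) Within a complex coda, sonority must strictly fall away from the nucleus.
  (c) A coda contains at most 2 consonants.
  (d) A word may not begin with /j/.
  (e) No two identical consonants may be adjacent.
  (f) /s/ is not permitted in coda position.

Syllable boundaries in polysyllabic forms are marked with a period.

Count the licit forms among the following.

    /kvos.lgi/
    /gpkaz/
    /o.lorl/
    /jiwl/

/kvos.lgi/ — violates constraint (f): syllable 1 coda contains /s/ → illicit
/gpkaz/ — violates constraint (a): syllable 1 onset /gpk/ has 3 consonants (> 2) → illicit
/o.lorl/ — violates constraint (b): syllable 2 coda /rl/: /r/ (liquid, 4) → /l/ (liquid, 4) does not fall → illicit
/jiwl/ — violates constraint (d): word begins with /j/ → illicit
No form is licit → 0.

0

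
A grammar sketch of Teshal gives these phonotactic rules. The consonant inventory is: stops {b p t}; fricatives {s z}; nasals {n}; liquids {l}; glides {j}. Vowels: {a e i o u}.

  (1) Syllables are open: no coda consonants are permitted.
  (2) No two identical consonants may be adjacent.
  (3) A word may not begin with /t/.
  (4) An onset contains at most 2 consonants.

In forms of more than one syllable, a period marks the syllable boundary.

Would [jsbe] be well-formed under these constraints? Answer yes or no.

no

[jsbe] — violates constraint 4: syllable 1 onset /jsb/ has 3 consonants (> 2) → ill-formed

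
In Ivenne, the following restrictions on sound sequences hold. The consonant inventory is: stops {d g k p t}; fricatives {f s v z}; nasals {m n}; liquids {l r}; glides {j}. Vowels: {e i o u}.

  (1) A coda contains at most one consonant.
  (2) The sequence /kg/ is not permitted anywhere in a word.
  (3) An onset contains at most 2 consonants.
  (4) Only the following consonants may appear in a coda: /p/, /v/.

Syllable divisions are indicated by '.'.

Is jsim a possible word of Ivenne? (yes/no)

no

jsim — violates constraint 4: syllable 1 coda contains /m/, which is not a licensed coda consonant → ill-formed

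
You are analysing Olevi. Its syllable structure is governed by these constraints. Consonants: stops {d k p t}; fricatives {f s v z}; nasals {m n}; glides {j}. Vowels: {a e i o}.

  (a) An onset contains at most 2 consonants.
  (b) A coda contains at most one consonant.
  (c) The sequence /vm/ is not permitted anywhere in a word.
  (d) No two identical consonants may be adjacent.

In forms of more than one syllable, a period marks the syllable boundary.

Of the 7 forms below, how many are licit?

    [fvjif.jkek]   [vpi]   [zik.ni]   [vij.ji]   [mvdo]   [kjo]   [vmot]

[fvjif.jkek] — violates constraint (a): syllable 1 onset /fvj/ has 3 consonants (> 2) → illicit
[vpi] — σ1 onset /vp/ (2C), coda /∅/ ok → licit
[zik.ni] — σ1 onset /z/, coda /k/ ok; σ2 onset /n/, coda /∅/ ok → licit
[vij.ji] — violates constraint (d): adjacent identical consonants /jj/ → illicit
[mvdo] — violates constraint (a): syllable 1 onset /mvd/ has 3 consonants (> 2) → illicit
[kjo] — σ1 onset /kj/ (2C), coda /∅/ ok → licit
[vmot] — violates constraint (c): contains banned sequence /vm/ → illicit
Licit: [vpi], [zik.ni], [kjo] → 3.

3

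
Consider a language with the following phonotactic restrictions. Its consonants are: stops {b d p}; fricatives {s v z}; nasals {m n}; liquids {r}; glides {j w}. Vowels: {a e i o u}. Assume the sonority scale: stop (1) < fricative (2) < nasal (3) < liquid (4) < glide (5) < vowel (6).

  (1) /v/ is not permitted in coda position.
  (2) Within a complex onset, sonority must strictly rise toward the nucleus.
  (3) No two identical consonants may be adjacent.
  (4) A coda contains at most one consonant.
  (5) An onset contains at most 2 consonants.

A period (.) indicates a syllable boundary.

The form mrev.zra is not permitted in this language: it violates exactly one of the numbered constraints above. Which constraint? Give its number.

1

mrev.zra: syllable 1 coda contains /v/.
This is a violation of constraint 1: "/v/ is not permitted in coda position."
The remaining constraints (2, 3, 4, 5) are satisfied.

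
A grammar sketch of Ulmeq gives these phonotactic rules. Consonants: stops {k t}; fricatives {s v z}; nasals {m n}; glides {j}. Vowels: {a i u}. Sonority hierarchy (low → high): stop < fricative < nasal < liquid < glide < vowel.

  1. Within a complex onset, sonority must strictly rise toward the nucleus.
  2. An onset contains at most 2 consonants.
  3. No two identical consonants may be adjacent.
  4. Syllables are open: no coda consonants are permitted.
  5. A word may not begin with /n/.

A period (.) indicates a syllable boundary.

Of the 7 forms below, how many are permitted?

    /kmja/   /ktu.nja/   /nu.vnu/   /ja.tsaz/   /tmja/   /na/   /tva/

/kmja/ — violates constraint 2: syllable 1 onset /kmj/ has 3 consonants (> 2) → not permitted
/ktu.nja/ — violates constraint 1: syllable 1 onset /kt/: /k/ (stop, 1) → /t/ (stop, 1) does not rise → not permitted
/nu.vnu/ — violates constraint 5: word begins with /n/ → not permitted
/ja.tsaz/ — violates constraint 4: syllable 2 coda /z/ has 1 consonant (> 0) → not permitted
/tmja/ — violates constraint 2: syllable 1 onset /tmj/ has 3 consonants (> 2) → not permitted
/na/ — violates constraint 5: word begins with /n/ → not permitted
/tva/ — σ1 onset /tv/ (1→2 rises), coda /∅/ ok → permitted
Permitted: /tva/ → 1.

1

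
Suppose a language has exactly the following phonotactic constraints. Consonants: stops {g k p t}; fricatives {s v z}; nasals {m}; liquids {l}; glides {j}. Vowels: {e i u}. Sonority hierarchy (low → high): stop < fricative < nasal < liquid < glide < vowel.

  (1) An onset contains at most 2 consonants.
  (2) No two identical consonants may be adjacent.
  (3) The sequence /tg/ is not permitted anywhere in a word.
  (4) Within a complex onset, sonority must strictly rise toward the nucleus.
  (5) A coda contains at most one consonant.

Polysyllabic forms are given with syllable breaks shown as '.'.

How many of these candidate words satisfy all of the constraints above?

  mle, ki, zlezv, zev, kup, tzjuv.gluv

4

mle — σ1 onset /ml/ (3→4 rises), coda /∅/ ok → permitted
ki — σ1 onset /k/, coda /∅/ ok → permitted
zlezv — violates constraint 5: syllable 1 coda /zv/ has 2 consonants (> 1) → not permitted
zev — σ1 onset /z/, coda /v/ ok → permitted
kup — σ1 onset /k/, coda /p/ ok → permitted
tzjuv.gluv — violates constraint 1: syllable 1 onset /tzj/ has 3 consonants (> 2) → not permitted
Permitted: mle, ki, zev, kup → 4.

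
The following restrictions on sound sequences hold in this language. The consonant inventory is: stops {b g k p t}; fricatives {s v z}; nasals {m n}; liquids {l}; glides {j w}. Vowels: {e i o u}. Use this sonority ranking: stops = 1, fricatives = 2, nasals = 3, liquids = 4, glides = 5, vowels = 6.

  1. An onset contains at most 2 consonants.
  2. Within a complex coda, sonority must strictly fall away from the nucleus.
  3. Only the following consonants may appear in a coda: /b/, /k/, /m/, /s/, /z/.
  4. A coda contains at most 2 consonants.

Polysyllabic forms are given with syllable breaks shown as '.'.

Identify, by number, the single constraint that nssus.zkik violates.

1

nssus.zkik: syllable 1 onset /nss/ has 3 consonants (> 2).
This is a violation of constraint 1: "An onset contains at most 2 consonants."
The remaining constraints (2, 3, 4) are satisfied.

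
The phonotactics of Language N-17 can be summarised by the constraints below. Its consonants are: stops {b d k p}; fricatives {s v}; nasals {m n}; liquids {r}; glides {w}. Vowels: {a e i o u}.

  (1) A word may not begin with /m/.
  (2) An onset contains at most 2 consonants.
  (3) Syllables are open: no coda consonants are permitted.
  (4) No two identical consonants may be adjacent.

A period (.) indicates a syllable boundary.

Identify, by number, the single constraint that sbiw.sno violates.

3

sbiw.sno: syllable 1 coda /w/ has 1 consonant (> 0).
This is a violation of constraint 3: "Syllables are open: no coda consonants are permitted."
The remaining constraints (1, 2, 4) are satisfied.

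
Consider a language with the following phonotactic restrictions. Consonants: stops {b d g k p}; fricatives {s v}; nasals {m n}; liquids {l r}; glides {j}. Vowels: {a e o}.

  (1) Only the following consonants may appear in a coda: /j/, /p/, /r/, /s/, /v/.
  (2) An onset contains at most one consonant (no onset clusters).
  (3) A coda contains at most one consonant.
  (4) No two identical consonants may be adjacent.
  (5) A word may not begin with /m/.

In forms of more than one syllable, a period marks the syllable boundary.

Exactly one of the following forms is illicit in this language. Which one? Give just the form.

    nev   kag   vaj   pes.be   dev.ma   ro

kag

nev — σ1 onset /n/, coda /v/ ok → licit
kag — violates constraint 1: syllable 1 coda contains /g/, which is not a licensed coda consonant → illicit
vaj — σ1 onset /v/, coda /j/ ok → licit
pes.be — σ1 onset /p/, coda /s/ ok; σ2 onset /b/, coda /∅/ ok → licit
dev.ma — σ1 onset /d/, coda /v/ ok; σ2 onset /m/, coda /∅/ ok → licit
ro — σ1 onset /r/, coda /∅/ ok → licit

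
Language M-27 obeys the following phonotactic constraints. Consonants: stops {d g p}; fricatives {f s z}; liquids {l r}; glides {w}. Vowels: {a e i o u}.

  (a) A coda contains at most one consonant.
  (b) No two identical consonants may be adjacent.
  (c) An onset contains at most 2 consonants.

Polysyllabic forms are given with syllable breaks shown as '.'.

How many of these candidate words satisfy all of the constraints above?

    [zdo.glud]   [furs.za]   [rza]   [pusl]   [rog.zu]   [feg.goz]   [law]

[zdo.glud] — σ1 onset /zd/ (2C), coda /∅/ ok; σ2 onset /gl/ (2C), coda /d/ ok → well-formed
[furs.za] — violates constraint (a): syllable 1 coda /rs/ has 2 consonants (> 1) → ill-formed
[rza] — σ1 onset /rz/ (2C), coda /∅/ ok → well-formed
[pusl] — violates constraint (a): syllable 1 coda /sl/ has 2 consonants (> 1) → ill-formed
[rog.zu] — σ1 onset /r/, coda /g/ ok; σ2 onset /z/, coda /∅/ ok → well-formed
[feg.goz] — violates constraint (b): adjacent identical consonants /gg/ → ill-formed
[law] — σ1 onset /l/, coda /w/ ok → well-formed
Well-formed: [zdo.glud], [rza], [rog.zu], [law] → 4.

4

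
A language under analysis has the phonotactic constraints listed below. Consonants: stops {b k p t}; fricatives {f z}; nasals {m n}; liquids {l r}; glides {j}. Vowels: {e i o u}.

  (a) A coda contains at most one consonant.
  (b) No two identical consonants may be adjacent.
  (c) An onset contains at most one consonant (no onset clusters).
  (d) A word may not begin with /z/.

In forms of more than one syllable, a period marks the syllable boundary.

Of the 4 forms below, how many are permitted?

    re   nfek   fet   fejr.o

2

re — σ1 onset /r/, coda /∅/ ok → permitted
nfek — violates constraint (c): syllable 1 onset /nf/ has 2 consonants (> 1) → not permitted
fet — σ1 onset /f/, coda /t/ ok → permitted
fejr.o — violates constraint (a): syllable 1 coda /jr/ has 2 consonants (> 1) → not permitted
Permitted: re, fet → 2.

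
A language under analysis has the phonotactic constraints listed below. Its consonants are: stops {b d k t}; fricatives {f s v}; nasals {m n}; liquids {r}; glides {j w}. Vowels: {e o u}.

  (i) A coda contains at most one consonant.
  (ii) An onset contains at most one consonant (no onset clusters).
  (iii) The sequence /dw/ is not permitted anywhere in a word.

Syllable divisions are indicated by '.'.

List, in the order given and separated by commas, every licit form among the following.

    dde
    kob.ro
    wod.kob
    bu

dde — violates constraint (ii): syllable 1 onset /dd/ has 2 consonants (> 1) → illicit
kob.ro — σ1 onset /k/, coda /b/ ok; σ2 onset /r/, coda /∅/ ok → licit
wod.kob — σ1 onset /w/, coda /d/ ok; σ2 onset /k/, coda /b/ ok → licit
bu — σ1 onset /b/, coda /∅/ ok → licit

kob.ro, wod.kob, bu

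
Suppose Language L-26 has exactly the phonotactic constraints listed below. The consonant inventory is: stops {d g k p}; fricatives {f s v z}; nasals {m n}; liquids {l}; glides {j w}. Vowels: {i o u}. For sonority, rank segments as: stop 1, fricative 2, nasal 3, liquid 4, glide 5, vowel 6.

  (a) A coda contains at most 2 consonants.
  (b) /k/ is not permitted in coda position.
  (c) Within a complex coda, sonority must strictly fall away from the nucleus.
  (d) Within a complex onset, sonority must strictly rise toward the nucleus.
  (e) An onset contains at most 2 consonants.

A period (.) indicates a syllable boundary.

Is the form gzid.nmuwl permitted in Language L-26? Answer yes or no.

gzid.nmuwl — violates constraint (d): syllable 2 onset /nm/: /n/ (nasal, 3) → /m/ (nasal, 3) does not rise → not permitted

no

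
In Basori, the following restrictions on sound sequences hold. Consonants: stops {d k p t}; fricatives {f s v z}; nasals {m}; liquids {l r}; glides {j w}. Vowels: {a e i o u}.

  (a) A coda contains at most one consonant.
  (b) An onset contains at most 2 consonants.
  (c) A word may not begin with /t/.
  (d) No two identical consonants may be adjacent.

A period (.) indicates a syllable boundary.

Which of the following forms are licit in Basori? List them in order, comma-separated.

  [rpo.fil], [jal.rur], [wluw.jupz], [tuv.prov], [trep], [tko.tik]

[rpo.fil], [jal.rur]

[rpo.fil] — σ1 onset /rp/ (2C), coda /∅/ ok; σ2 onset /f/, coda /l/ ok → licit
[jal.rur] — σ1 onset /j/, coda /l/ ok; σ2 onset /r/, coda /r/ ok → licit
[wluw.jupz] — violates constraint (a): syllable 2 coda /pz/ has 2 consonants (> 1) → illicit
[tuv.prov] — violates constraint (c): word begins with /t/ → illicit
[trep] — violates constraint (c): word begins with /t/ → illicit
[tko.tik] — violates constraint (c): word begins with /t/ → illicit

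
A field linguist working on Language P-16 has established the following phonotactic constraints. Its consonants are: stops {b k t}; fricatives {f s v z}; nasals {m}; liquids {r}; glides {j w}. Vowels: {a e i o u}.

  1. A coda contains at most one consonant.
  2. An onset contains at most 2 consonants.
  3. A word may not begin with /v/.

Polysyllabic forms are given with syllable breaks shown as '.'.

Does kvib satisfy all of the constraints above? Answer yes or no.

kvib — σ1 onset /kv/ (2C), coda /b/ ok → licit

yes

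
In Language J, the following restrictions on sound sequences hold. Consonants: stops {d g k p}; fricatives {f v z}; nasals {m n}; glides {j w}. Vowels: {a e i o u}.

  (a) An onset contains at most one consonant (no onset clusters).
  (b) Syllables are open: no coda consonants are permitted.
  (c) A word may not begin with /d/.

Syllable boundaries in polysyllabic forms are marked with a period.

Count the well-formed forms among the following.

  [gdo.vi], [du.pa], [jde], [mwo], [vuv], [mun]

0

[gdo.vi] — violates constraint (a): syllable 1 onset /gd/ has 2 consonants (> 1) → ill-formed
[du.pa] — violates constraint (c): word begins with /d/ → ill-formed
[jde] — violates constraint (a): syllable 1 onset /jd/ has 2 consonants (> 1) → ill-formed
[mwo] — violates constraint (a): syllable 1 onset /mw/ has 2 consonants (> 1) → ill-formed
[vuv] — violates constraint (b): syllable 1 coda /v/ has 1 consonant (> 0) → ill-formed
[mun] — violates constraint (b): syllable 1 coda /n/ has 1 consonant (> 0) → ill-formed
No form is well-formed → 0.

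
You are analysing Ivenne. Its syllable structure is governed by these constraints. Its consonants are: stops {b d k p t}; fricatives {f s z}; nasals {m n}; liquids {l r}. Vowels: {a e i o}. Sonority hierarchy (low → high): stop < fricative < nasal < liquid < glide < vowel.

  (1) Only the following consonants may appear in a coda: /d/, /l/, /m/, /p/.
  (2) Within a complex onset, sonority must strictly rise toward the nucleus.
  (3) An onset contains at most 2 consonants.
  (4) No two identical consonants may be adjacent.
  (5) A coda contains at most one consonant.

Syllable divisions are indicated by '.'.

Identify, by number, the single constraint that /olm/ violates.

/olm/: syllable 1 coda /lm/ has 2 consonants (> 1).
This is a violation of constraint 5: "A coda contains at most one consonant."
The remaining constraints (1, 2, 3, 4) are satisfied.

5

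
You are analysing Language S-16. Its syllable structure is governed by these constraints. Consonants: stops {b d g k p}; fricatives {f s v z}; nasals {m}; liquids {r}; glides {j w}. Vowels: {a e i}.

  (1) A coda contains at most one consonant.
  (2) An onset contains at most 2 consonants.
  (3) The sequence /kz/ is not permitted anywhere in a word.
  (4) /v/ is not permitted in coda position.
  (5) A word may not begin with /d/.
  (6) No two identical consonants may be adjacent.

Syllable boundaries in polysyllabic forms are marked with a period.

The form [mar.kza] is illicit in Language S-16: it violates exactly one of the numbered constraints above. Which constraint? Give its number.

3

[mar.kza]: contains banned sequence /kz/.
This is a violation of constraint 3: "The sequence /kz/ is not permitted anywhere in a word."
The remaining constraints (1, 2, 4, 5, 6) are satisfied.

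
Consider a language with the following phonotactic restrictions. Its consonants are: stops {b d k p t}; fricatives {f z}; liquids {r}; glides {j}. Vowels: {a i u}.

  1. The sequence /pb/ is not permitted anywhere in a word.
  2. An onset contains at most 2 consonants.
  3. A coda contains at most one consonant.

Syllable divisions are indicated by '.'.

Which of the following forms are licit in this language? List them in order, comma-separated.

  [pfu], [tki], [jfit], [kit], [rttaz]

[pfu] — σ1 onset /pf/ (2C), coda /∅/ ok → licit
[tki] — σ1 onset /tk/ (2C), coda /∅/ ok → licit
[jfit] — σ1 onset /jf/ (2C), coda /t/ ok → licit
[kit] — σ1 onset /k/, coda /t/ ok → licit
[rttaz] — violates constraint 2: syllable 1 onset /rtt/ has 3 consonants (> 2) → illicit

[pfu], [tki], [jfit], [kit]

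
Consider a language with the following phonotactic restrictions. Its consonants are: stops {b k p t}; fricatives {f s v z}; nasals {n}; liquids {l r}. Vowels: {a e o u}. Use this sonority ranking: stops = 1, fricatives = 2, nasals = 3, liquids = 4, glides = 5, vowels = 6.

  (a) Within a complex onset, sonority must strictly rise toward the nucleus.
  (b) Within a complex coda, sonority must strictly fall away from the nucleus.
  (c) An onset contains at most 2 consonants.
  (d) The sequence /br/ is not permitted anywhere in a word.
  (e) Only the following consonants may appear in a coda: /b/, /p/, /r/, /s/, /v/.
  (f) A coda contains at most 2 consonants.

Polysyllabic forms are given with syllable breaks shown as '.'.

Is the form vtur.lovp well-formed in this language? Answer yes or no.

no

vtur.lovp — violates constraint (a): syllable 1 onset /vt/: /v/ (fricative, 2) → /t/ (stop, 1) does not rise → ill-formed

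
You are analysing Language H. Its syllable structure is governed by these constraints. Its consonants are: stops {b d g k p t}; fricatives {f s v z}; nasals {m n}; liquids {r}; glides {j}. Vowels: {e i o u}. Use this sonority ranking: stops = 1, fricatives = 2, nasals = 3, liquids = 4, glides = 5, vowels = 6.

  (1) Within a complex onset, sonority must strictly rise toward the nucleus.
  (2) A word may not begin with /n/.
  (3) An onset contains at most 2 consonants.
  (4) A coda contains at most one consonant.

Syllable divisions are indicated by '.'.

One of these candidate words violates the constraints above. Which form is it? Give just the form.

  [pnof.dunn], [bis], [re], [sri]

[pnof.dunn] — violates constraint 4: syllable 2 coda /nn/ has 2 consonants (> 1) → illicit
[bis] — σ1 onset /b/, coda /s/ ok → licit
[re] — σ1 onset /r/, coda /∅/ ok → licit
[sri] — σ1 onset /sr/ (2→4 rises), coda /∅/ ok → licit

[pnof.dunn]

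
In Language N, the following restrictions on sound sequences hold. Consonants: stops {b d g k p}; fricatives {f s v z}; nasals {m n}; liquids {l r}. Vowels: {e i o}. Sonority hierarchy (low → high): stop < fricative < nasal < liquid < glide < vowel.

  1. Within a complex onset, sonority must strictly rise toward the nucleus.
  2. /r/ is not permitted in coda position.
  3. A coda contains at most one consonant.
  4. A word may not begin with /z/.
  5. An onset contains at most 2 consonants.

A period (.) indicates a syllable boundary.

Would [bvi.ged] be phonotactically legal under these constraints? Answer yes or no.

yes

[bvi.ged] — σ1 onset /bv/ (1→2 rises), coda /∅/ ok; σ2 onset /g/, coda /d/ ok → phonotactically legal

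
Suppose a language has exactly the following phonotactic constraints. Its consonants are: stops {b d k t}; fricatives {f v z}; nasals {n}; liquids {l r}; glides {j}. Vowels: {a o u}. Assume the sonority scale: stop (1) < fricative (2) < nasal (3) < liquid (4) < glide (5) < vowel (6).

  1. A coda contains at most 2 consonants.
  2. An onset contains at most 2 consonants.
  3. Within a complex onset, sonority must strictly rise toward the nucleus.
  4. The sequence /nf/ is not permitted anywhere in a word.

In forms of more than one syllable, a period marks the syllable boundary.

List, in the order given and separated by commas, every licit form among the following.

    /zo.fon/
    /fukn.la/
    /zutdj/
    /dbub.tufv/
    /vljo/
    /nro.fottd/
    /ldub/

/zo.fon/, /fukn.la/

/zo.fon/ — σ1 onset /z/, coda /∅/ ok; σ2 onset /f/, coda /n/ ok → licit
/fukn.la/ — σ1 onset /f/, coda /kn/ (2C) ok; σ2 onset /l/, coda /∅/ ok → licit
/zutdj/ — violates constraint 1: syllable 1 coda /tdj/ has 3 consonants (> 2) → illicit
/dbub.tufv/ — violates constraint 3: syllable 1 onset /db/: /d/ (stop, 1) → /b/ (stop, 1) does not rise → illicit
/vljo/ — violates constraint 2: syllable 1 onset /vlj/ has 3 consonants (> 2) → illicit
/nro.fottd/ — violates constraint 1: syllable 2 coda /ttd/ has 3 consonants (> 2) → illicit
/ldub/ — violates constraint 3: syllable 1 onset /ld/: /l/ (liquid, 4) → /d/ (stop, 1) does not rise → illicit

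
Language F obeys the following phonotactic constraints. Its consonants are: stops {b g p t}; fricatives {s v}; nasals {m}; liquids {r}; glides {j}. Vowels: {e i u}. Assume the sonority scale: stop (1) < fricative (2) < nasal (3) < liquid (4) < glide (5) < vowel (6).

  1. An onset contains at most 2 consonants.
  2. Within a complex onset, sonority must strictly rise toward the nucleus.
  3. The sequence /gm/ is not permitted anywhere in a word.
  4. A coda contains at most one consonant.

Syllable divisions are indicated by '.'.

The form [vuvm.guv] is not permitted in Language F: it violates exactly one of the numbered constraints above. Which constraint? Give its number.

[vuvm.guv]: syllable 1 coda /vm/ has 2 consonants (> 1).
This is a violation of constraint 4: "A coda contains at most one consonant."
The remaining constraints (1, 2, 3) are satisfied.

4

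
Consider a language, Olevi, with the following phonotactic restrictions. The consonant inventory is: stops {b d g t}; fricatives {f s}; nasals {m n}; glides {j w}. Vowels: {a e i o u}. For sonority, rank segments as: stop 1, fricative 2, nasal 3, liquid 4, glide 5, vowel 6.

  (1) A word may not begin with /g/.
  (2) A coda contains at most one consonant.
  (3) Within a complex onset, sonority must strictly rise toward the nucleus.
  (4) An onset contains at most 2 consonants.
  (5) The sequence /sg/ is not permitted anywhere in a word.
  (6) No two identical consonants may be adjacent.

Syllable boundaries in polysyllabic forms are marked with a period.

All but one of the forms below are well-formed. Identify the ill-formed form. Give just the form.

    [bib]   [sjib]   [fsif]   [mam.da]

[bib] — σ1 onset /b/, coda /b/ ok → well-formed
[sjib] — σ1 onset /sj/ (2→5 rises), coda /b/ ok → well-formed
[fsif] — violates constraint 3: syllable 1 onset /fs/: /f/ (fricative, 2) → /s/ (fricative, 2) does not rise → ill-formed
[mam.da] — σ1 onset /m/, coda /m/ ok; σ2 onset /d/, coda /∅/ ok → well-formed

[fsif]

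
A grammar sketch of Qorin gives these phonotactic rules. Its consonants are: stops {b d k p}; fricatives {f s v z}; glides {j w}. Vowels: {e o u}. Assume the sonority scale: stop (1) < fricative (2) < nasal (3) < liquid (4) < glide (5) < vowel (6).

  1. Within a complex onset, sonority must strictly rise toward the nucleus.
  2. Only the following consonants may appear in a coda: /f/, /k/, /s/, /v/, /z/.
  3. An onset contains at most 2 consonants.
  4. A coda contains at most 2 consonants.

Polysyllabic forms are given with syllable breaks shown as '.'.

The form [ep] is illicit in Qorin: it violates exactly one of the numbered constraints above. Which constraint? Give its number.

2

[ep]: syllable 1 coda contains /p/, which is not a licensed coda consonant.
This is a violation of constraint 2: "Only the following consonants may appear in a coda: /f/, /k/, /s/, /v/, /z/."
The remaining constraints (1, 3, 4) are satisfied.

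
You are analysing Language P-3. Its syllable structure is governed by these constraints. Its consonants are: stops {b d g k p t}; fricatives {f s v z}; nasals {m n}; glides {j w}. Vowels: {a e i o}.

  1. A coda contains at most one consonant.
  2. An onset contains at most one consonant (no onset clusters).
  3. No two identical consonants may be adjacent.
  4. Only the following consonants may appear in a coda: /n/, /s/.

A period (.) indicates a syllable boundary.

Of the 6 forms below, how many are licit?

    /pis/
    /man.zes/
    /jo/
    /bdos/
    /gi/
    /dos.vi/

5

/pis/ — σ1 onset /p/, coda /s/ ok → licit
/man.zes/ — σ1 onset /m/, coda /n/ ok; σ2 onset /z/, coda /s/ ok → licit
/jo/ — σ1 onset /j/, coda /∅/ ok → licit
/bdos/ — violates constraint 2: syllable 1 onset /bd/ has 2 consonants (> 1) → illicit
/gi/ — σ1 onset /g/, coda /∅/ ok → licit
/dos.vi/ — σ1 onset /d/, coda /s/ ok; σ2 onset /v/, coda /∅/ ok → licit
Licit: /pis/, /man.zes/, /jo/, /gi/, /dos.vi/ → 5.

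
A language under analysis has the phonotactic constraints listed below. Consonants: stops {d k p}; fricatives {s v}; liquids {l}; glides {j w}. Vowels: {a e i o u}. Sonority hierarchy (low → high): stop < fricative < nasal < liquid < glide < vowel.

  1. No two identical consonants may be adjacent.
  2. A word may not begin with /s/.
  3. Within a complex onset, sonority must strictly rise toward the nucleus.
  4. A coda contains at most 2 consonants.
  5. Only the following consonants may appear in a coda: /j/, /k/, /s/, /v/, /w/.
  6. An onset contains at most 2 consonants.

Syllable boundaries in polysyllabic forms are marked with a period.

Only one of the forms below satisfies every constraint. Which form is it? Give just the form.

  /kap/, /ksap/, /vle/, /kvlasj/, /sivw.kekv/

/vle/

/kap/ — violates constraint 5: syllable 1 coda contains /p/, which is not a licensed coda consonant → not permitted
/ksap/ — violates constraint 5: syllable 1 coda contains /p/, which is not a licensed coda consonant → not permitted
/vle/ — σ1 onset /vl/ (2→4 rises), coda /∅/ ok → permitted
/kvlasj/ — violates constraint 6: syllable 1 onset /kvl/ has 3 consonants (> 2) → not permitted
/sivw.kekv/ — violates constraint 2: word begins with /s/ → not permitted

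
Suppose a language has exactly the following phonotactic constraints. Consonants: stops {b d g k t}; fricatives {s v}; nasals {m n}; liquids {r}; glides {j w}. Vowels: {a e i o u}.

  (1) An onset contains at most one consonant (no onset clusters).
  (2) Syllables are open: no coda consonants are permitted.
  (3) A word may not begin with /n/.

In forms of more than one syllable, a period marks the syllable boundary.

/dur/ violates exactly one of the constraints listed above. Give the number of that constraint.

/dur/: syllable 1 coda /r/ has 1 consonant (> 0).
This is a violation of constraint 2: "Syllables are open: no coda consonants are permitted."
The remaining constraints (1, 3) are satisfied.

2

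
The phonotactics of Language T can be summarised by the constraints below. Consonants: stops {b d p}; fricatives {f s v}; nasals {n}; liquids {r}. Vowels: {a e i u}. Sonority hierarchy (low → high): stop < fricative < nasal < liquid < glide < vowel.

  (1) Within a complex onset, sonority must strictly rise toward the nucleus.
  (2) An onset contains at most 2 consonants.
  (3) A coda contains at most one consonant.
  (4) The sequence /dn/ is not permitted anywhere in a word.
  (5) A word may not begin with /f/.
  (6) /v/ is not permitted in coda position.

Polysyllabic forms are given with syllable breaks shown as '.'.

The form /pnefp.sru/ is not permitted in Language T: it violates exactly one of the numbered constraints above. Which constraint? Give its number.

3

/pnefp.sru/: syllable 1 coda /fp/ has 2 consonants (> 1).
This is a violation of constraint 3: "A coda contains at most one consonant."
The remaining constraints (1, 2, 4, 5, 6) are satisfied.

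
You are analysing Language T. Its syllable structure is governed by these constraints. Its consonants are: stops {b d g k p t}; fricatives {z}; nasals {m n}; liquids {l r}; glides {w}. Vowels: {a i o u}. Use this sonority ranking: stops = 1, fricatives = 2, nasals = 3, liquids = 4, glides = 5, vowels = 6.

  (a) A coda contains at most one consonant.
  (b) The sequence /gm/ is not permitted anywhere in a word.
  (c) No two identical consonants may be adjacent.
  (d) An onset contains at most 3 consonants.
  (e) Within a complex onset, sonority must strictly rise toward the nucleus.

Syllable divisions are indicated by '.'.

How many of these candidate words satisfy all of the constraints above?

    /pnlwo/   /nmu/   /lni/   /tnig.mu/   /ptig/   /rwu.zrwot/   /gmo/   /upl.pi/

1

/pnlwo/ — violates constraint (d): syllable 1 onset /pnlw/ has 4 consonants (> 3) → ill-formed
/nmu/ — violates constraint (e): syllable 1 onset /nm/: /n/ (nasal, 3) → /m/ (nasal, 3) does not rise → ill-formed
/lni/ — violates constraint (e): syllable 1 onset /ln/: /l/ (liquid, 4) → /n/ (nasal, 3) does not rise → ill-formed
/tnig.mu/ — violates constraint (b): contains banned sequence /gm/ → ill-formed
/ptig/ — violates constraint (e): syllable 1 onset /pt/: /p/ (stop, 1) → /t/ (stop, 1) does not rise → ill-formed
/rwu.zrwot/ — σ1 onset /rw/ (4→5 rises), coda /∅/ ok; σ2 onset /zrw/ (2→4→5 rises), coda /t/ ok → well-formed
/gmo/ — violates constraint (b): contains banned sequence /gm/ → ill-formed
/upl.pi/ — violates constraint (a): syllable 1 coda /pl/ has 2 consonants (> 1) → ill-formed
Well-formed: /rwu.zrwot/ → 1.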